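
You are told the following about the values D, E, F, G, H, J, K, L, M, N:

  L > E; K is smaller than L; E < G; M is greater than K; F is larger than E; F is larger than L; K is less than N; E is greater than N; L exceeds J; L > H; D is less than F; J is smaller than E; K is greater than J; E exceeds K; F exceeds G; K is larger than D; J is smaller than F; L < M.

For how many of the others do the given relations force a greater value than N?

From N the given relations immediately reach E.
From those, L, G, F — 4 in total.
From those, M — 5 in total.
Nothing else is reachable above N; 5 in all.

5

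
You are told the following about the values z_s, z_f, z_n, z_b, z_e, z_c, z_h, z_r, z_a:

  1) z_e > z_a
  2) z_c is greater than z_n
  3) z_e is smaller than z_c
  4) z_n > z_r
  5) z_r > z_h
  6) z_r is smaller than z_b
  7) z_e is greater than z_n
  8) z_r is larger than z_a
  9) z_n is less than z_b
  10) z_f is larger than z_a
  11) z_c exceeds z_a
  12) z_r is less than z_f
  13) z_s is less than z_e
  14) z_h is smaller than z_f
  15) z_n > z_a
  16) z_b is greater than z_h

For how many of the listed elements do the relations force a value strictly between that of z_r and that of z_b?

The relations place z_r below z_b. An element lies strictly between them when it is forced above z_r and also forced below z_b.
Above z_r: {z_n, z_e, z_f, z_c}. Below z_b: {z_h, z_a, z_n}.
Intersection: {z_n} — 1.

1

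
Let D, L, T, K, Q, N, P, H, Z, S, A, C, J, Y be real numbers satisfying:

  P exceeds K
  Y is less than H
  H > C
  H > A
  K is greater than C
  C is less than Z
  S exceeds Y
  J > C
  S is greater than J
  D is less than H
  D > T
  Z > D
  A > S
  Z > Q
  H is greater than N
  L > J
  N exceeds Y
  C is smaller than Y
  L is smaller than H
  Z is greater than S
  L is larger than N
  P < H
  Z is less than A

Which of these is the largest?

C is not greatest since C < K; J is not greatest since J < L; T is not greatest since T < D; Y is not greatest since Y < N; N is not greatest since N < L; K is not greatest since K < P; Q is not greatest since Q < Z; S is not greatest since S < Z; P is not greatest since P < H; D is not greatest since D < Z; Z is not greatest since Z < A; L is not greatest since L < H; A is not greatest since A < H.
Only H has nothing above it, so H is the largest.

H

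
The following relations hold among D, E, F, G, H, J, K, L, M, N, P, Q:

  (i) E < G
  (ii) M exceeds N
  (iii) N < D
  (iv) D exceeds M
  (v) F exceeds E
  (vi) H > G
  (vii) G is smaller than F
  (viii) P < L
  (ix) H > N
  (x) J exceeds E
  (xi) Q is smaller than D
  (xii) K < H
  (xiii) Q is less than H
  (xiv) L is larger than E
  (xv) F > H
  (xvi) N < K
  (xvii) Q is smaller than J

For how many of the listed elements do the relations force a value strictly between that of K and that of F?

1

Chaining upward from K reaches: H.
Chaining downward from F reaches: E, Q, G, N, H.
Strictly between K and F are those in both lists: H — 1 element.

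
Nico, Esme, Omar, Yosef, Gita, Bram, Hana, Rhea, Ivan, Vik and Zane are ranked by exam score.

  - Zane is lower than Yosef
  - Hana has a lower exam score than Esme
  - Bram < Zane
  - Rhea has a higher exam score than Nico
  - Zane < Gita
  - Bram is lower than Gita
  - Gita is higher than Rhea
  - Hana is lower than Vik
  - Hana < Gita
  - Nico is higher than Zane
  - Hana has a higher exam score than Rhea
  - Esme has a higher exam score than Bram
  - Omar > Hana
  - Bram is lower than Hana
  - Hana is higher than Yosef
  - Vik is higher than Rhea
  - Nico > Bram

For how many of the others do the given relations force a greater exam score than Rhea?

5

The elements the relations force above Rhea are Hana, Esme, Vik, Omar, Gita — no chain reaches any other.
That is 5.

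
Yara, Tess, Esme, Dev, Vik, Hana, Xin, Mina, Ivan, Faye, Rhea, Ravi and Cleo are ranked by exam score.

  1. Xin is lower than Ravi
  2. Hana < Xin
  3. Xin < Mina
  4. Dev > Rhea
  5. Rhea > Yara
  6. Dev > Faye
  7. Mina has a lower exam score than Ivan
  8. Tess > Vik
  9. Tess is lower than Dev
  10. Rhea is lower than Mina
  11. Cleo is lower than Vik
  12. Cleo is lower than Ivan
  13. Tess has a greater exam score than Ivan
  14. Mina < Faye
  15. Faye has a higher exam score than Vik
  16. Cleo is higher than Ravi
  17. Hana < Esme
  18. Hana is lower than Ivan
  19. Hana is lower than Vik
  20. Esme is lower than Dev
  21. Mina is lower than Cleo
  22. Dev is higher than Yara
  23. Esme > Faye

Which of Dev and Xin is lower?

Xin < Mina < Cleo < Ivan < Tess < Dev, by transitivity through Mina, Cleo, Ivan, Tess.
So Xin < Dev; Xin is the lower of the two.

Xin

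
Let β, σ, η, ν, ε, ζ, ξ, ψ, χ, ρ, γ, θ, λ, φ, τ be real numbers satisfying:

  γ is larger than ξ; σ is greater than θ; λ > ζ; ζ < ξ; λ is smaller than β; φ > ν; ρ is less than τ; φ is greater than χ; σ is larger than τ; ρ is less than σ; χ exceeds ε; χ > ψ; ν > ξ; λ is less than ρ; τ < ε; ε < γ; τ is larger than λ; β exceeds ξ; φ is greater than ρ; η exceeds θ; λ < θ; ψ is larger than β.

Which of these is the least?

λ is not least since ζ < λ; θ is not least since λ < θ; ξ is not least since ζ < ξ; β is not least since ξ < β; ρ is not least since λ < ρ; τ is not least since λ < τ; ψ is not least since β < ψ; ε is not least since τ < ε; σ is not least since ρ < σ; ν is not least since ξ < ν; η is not least since θ < η; χ is not least since ε < χ; γ is not least since ξ < γ; φ is not least since ν < φ.
Only ζ has nothing below it, so ζ is the least.

ζ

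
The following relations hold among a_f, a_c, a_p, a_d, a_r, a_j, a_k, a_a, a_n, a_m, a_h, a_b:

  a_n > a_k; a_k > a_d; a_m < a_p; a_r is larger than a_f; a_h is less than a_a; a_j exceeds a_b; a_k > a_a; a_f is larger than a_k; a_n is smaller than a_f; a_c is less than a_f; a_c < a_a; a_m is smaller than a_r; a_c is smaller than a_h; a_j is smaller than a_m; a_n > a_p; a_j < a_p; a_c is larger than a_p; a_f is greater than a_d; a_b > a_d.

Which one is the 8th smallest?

a_a

Piecing the relations together gives one ordering: a_d < a_b < a_j < a_m < a_p < a_c < a_h < a_a < a_k < a_n < a_f < a_r.
The 8th smallest is a_a.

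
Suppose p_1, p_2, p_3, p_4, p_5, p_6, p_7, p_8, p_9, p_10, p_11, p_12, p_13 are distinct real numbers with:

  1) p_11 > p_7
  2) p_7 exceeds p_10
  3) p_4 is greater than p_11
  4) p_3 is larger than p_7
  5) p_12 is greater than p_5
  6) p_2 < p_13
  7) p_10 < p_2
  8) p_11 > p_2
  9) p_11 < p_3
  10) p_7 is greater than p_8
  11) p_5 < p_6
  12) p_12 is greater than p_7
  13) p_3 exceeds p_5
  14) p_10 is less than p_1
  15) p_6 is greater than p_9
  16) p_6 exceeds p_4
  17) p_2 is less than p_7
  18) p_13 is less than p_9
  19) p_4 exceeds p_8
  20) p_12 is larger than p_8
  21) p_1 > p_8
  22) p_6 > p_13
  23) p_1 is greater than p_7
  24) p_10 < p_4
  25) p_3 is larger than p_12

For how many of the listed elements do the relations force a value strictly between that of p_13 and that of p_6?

Chaining upward from p_13 reaches: p_9.
Chaining downward from p_6 reaches: p_10, p_2, p_8, p_9, p_7, p_11, p_4, p_5.
Strictly between p_13 and p_6 are those in both lists: p_9 — 1 element.

1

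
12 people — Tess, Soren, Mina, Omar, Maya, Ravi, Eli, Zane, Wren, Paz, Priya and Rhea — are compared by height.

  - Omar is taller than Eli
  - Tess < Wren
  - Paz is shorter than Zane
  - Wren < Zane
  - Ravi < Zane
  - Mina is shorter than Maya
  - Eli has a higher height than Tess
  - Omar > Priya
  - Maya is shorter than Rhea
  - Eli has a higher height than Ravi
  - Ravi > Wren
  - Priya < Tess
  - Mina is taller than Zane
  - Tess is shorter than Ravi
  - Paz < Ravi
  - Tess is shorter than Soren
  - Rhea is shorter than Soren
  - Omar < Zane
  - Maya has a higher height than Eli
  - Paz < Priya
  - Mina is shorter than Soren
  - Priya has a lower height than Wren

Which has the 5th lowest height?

Piecing the relations together gives one ordering: Paz < Priya < Tess < Wren < Ravi < Eli < Omar < Zane < Mina < Maya < Rhea < Soren.
Counting 5 from the smallest end gives Ravi.

Ravi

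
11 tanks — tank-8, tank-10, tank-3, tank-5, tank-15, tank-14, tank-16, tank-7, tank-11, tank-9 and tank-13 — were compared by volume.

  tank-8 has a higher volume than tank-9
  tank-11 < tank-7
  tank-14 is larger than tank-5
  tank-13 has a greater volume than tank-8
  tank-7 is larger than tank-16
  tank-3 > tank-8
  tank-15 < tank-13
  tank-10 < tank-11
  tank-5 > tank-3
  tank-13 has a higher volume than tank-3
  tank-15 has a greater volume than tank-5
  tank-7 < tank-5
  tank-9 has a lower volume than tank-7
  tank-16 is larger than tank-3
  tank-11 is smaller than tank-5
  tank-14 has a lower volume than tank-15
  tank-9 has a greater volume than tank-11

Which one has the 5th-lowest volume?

tank-3

Chaining the given pairs: tank-10 < tank-11 < tank-9 < tank-8 < tank-3 < tank-16 < tank-7 < tank-5 < tank-14 < tank-15 < tank-13.
Counting 5 from the smallest end gives tank-3.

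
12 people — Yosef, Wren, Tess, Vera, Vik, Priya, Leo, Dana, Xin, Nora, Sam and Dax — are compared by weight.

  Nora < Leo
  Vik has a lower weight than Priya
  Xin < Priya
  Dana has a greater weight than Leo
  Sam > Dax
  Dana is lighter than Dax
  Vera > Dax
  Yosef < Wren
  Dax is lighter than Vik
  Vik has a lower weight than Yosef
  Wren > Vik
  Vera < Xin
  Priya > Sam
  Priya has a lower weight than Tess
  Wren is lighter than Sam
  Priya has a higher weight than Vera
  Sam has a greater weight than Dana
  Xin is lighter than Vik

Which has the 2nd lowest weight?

Piecing the relations together gives one ordering: Nora < Leo < Dana < Dax < Vera < Xin < Vik < Yosef < Wren < Sam < Priya < Tess.
Counting 2 from the smallest end gives Leo.

Leo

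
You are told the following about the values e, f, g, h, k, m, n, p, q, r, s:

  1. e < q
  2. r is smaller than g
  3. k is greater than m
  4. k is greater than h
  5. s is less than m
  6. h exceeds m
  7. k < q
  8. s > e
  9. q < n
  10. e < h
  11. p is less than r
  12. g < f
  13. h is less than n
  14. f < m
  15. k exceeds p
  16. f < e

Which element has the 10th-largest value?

r

Chaining the given pairs: p < r < g < f < e < s < m < h < k < q < n.
The 10th largest is r.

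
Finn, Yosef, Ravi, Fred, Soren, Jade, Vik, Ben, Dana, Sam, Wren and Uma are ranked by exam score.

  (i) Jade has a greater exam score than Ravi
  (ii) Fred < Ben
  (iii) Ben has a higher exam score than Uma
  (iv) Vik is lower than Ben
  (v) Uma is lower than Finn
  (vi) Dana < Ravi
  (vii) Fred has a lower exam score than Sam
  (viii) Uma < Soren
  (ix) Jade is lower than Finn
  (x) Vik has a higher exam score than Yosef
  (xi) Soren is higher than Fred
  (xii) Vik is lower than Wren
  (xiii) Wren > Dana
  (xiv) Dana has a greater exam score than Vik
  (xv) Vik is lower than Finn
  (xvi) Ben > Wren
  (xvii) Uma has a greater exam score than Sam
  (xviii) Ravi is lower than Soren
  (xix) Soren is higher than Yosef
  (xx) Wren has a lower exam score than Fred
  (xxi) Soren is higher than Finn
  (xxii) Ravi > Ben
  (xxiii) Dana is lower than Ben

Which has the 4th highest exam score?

The consecutive relations fix a unique order: Yosef < Vik < Dana < Wren < Fred < Sam < Uma < Ben < Ravi < Jade < Finn < Soren.
Counting 4 from the largest end gives Ravi.

Ravi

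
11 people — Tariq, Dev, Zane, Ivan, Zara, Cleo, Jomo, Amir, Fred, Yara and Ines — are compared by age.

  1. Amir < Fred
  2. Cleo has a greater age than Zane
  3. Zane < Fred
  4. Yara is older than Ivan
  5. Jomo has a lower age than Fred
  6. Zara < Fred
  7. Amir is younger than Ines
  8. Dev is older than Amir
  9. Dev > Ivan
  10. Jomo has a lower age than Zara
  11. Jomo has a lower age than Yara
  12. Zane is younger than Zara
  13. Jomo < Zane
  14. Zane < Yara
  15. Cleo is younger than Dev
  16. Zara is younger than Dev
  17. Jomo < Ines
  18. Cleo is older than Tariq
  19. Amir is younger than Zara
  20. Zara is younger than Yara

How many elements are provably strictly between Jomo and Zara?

Chaining upward from Jomo reaches: Zane, Ines, Cleo, Dev, Fred, Yara.
Chaining downward from Zara reaches: Amir, Zane.
Strictly between Jomo and Zara are those in both lists: Zane — 1 element.

1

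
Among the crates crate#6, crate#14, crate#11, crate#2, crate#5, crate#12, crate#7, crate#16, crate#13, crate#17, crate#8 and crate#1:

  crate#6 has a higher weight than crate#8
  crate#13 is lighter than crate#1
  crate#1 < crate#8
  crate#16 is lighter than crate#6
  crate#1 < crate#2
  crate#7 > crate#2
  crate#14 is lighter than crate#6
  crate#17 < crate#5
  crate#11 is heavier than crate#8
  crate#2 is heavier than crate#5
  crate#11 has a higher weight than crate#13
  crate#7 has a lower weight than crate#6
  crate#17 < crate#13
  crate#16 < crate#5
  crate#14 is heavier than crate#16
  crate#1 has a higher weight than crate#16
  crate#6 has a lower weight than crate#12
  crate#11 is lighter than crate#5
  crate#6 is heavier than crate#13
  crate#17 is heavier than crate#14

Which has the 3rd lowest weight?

crate#17

The consecutive relations fix a unique order: crate#16 < crate#14 < crate#17 < crate#13 < crate#1 < crate#8 < crate#11 < crate#5 < crate#2 < crate#7 < crate#6 < crate#12.
Counting 3 from the smallest end gives crate#17.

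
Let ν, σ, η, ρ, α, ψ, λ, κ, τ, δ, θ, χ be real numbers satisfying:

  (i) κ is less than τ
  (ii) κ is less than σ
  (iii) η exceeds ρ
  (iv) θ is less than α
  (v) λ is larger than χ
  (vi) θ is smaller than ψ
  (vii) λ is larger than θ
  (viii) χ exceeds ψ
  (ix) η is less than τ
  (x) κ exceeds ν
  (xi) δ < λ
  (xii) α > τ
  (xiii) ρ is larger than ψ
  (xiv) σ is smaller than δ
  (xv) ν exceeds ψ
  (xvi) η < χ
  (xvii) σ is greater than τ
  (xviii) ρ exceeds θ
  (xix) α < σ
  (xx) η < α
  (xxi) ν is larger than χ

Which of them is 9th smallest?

Piecing the relations together gives one ordering: θ < ψ < ρ < η < χ < ν < κ < τ < α < σ < δ < λ.
The 9th smallest is α.

α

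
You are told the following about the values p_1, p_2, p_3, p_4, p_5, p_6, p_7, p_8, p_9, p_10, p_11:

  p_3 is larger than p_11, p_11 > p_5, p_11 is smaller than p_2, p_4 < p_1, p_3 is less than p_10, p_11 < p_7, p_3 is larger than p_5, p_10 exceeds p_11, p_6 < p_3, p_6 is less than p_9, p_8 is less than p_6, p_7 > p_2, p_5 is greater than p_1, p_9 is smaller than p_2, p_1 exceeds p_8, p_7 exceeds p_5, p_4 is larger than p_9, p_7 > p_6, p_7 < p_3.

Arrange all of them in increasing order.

Nothing is placed below p_8, so it is least; from there p_8 < p_6; p_6 < p_9; p_9 < p_4; p_4 < p_1; p_1 < p_5; p_5 < p_11; p_11 < p_2; p_2 < p_7; p_7 < p_3; p_3 < p_10, each given directly.

p_8 < p_6 < p_9 < p_4 < p_1 < p_5 < p_11 < p_2 < p_7 < p_3 < p_10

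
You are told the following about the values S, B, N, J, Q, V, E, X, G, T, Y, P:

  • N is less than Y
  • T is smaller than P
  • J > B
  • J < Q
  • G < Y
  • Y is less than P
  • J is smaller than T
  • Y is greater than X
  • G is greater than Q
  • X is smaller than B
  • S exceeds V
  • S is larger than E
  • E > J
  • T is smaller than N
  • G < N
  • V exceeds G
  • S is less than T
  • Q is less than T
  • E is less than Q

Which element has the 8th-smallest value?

S

Chaining the given pairs: X < B < J < E < Q < G < V < S < T < N < Y < P.
Counting 8 from the smallest end gives S.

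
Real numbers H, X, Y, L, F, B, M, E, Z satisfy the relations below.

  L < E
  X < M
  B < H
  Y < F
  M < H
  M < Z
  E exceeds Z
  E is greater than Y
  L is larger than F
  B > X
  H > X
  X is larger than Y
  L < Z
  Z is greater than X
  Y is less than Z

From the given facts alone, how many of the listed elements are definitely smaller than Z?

The elements the relations force below Z are Y, X, F, L, M — no chain reaches any other.
That is 5.

5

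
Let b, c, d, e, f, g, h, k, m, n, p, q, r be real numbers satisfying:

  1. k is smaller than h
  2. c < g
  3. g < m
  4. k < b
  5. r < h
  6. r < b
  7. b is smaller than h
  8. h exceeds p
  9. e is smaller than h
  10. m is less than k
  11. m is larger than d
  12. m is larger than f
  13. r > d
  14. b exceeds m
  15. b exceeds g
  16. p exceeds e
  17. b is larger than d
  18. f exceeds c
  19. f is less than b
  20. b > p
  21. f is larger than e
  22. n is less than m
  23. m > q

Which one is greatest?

q is not greatest since q < m; d is not greatest since d < m; c is not greatest since c < g; r is not greatest since r < h; e is not greatest since e < f; p is not greatest since p < h; f is not greatest since f < b; g is not greatest since g < m; n is not greatest since n < m; m is not greatest since m < b; k is not greatest since k < h; b is not greatest since b < h.
Only h has nothing above it, so h is the greatest.

h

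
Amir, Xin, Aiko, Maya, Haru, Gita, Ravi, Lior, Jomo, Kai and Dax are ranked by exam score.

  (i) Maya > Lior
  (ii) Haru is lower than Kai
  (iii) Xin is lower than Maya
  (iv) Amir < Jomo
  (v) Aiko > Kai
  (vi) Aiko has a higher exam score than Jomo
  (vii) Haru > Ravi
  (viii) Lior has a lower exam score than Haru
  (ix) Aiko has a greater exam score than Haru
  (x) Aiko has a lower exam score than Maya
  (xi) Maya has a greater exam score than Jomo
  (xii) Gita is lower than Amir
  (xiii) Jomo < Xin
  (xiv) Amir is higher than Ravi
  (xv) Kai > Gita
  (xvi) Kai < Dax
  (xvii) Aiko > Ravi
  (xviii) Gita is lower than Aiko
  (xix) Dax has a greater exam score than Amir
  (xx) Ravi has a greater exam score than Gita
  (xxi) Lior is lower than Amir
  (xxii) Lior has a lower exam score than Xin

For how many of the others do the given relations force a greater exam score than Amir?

5

The elements the relations force above Amir are Jomo, Xin, Dax, Aiko, Maya — no chain reaches any other.
That is 5.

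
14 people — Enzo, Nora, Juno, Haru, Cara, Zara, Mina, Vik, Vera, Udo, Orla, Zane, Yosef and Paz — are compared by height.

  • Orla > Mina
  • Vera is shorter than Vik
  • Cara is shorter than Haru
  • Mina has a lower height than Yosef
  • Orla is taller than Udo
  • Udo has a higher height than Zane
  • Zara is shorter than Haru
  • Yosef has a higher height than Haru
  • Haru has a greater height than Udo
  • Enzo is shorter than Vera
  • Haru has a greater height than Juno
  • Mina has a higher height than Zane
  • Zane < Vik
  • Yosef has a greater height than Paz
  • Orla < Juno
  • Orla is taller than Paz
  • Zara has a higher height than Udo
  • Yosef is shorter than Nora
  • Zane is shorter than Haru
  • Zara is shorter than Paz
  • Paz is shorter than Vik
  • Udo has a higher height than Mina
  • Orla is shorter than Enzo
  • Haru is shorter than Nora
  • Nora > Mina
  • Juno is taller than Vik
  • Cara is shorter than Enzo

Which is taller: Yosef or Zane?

Following the relations from Zane: Zane < Mina < Udo < Zara < Paz < Orla < Enzo < Vera < Vik < Juno < Haru < Yosef.
So Zane < Yosef; Yosef is the taller of the two.

Yosef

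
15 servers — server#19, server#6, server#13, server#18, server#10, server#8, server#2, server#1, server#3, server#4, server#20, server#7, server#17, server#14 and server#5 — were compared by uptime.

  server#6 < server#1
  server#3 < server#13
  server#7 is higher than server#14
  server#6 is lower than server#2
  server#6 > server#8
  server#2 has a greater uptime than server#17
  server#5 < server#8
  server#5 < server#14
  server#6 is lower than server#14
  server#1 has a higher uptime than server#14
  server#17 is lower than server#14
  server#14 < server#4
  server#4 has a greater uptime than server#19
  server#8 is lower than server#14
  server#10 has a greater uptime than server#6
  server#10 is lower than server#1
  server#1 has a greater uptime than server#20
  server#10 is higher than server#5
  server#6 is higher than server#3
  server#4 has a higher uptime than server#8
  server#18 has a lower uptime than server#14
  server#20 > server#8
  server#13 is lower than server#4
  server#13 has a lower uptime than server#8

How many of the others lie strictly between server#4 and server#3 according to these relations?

4

The relations place server#3 below server#4. An element lies strictly between them when it is forced above server#3 and also forced below server#4.
Above server#3: {server#13, server#8, server#6, server#2, server#14, server#7, server#10, server#20, server#1}. Below server#4: {server#19, server#5, server#18, server#17, server#13, server#8, server#6, server#14}.
Intersection: {server#13, server#8, server#6, server#14} — 4.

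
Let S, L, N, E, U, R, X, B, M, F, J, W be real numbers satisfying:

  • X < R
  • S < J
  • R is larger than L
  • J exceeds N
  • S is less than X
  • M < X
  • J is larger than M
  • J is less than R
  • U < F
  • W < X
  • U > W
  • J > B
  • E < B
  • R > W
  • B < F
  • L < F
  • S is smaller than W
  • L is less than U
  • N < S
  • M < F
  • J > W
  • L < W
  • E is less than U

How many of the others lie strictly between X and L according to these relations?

The relations place L below X. An element lies strictly between them when it is forced above L and also forced below X.
Above L: {W, J, U, F, R}. Below X: {M, N, S, W}.
Intersection: {W} — 1.

1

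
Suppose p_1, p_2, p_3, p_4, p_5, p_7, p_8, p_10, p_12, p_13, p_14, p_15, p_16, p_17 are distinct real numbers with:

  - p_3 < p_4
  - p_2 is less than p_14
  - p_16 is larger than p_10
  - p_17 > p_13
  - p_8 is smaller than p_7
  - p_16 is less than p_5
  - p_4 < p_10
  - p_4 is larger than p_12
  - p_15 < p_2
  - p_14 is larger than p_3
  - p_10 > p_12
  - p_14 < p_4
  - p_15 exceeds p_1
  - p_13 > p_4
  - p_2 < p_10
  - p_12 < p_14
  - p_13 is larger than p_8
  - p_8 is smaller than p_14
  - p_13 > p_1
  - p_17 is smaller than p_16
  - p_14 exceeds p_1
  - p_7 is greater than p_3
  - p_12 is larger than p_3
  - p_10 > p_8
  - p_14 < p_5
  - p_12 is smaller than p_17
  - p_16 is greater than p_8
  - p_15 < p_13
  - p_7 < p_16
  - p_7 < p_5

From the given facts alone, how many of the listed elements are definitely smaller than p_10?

8

The elements the relations force below p_10 are p_1, p_3, p_12, p_15, p_2, p_8, p_14, p_4 — no chain reaches any other.
That is 8.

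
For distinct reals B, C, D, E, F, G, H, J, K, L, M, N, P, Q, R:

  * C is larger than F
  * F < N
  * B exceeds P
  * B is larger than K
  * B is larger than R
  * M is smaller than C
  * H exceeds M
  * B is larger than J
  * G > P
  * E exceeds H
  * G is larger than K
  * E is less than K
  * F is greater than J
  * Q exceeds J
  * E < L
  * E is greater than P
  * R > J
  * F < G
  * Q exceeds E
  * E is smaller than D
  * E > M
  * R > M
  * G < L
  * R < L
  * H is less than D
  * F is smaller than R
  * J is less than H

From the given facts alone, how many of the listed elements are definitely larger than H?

The elements the relations force above H are E, K, Q, G, B, D, L — no chain reaches any other.
That is 7.

7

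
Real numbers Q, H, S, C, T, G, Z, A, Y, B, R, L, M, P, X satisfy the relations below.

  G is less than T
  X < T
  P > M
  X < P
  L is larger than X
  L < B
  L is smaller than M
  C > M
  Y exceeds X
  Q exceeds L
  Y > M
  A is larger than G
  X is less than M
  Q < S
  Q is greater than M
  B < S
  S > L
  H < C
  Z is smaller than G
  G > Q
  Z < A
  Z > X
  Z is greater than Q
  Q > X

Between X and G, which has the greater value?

G

X < L and L < M give X < M.
Then M < Q extends the chain to Q.
With Q < Z: X < L < M < Q < Z.
With Z < G: X < L < M < Q < Z < G.
So X < G; G is the larger of the two.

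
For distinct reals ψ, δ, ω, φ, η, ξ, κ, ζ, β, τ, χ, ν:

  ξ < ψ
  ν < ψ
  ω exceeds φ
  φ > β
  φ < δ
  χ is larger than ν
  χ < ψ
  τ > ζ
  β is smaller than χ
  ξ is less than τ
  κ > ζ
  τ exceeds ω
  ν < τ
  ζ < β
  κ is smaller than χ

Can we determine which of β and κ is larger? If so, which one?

undetermined

Following every chain through β: above β we get φ, δ, ω, τ, χ, ψ; below β we get ζ.
κ is not reached, and no chain runs the other way from κ to β.
So the given relations leave the order of β and κ undetermined.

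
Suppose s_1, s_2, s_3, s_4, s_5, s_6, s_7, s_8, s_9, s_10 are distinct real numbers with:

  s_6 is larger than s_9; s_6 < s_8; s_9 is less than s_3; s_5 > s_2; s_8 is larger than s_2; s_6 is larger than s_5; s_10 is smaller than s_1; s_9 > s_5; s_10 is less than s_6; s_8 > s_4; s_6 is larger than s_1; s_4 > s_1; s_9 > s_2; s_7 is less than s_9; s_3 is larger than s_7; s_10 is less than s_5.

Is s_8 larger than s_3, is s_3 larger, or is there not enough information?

Following every chain through s_3: below s_3 we get s_2, s_10, s_5, s_7, s_9.
s_8 is not reached, and no chain runs the other way from s_8 to s_3.
So the given relations leave the order of s_3 and s_8 undetermined.

undetermined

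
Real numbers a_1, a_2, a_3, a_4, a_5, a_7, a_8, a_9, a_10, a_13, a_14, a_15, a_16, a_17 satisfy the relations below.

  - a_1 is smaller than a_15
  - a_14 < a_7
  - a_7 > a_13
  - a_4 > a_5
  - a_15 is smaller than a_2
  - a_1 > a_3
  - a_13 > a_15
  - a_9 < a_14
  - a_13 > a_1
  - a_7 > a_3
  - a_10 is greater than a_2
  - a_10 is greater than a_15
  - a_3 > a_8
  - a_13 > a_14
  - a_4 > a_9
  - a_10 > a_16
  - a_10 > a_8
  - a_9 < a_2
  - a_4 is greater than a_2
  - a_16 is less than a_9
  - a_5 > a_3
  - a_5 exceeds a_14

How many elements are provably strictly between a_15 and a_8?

2

Chaining upward from a_8 reaches: a_3, a_5, a_1, a_13, a_2, a_7, a_10, a_4.
Chaining downward from a_15 reaches: a_3, a_1.
Strictly between a_8 and a_15 are those in both lists: a_3, a_1 — 2 elements.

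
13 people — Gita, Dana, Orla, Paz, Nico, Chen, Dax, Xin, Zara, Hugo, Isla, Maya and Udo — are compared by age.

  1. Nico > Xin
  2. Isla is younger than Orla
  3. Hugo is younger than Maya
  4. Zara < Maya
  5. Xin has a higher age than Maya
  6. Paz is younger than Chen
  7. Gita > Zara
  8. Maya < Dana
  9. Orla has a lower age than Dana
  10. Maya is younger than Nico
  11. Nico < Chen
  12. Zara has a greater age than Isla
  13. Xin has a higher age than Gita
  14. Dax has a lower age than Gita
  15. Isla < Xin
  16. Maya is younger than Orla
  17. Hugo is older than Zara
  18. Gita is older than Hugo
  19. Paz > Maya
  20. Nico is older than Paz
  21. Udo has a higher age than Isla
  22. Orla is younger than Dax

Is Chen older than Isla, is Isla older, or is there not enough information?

Isla < Zara and Zara < Hugo give Isla < Hugo.
With Hugo < Maya: Isla < Zara < Hugo < Maya.
Then Maya < Orla extends the chain to Orla.
With Orla < Dax: Isla < Zara < Hugo < Maya < Orla < Dax.
Then Dax < Gita extends the chain to Gita.
With Gita < Xin: Isla < Zara < Hugo < Maya < Orla < Dax < Gita < Xin.
With Xin < Nico: Isla < Zara < Hugo < Maya < Orla < Dax < Gita < Xin < Nico.
Then Nico < Chen extends the chain to Chen.
So Chen is older.

Chen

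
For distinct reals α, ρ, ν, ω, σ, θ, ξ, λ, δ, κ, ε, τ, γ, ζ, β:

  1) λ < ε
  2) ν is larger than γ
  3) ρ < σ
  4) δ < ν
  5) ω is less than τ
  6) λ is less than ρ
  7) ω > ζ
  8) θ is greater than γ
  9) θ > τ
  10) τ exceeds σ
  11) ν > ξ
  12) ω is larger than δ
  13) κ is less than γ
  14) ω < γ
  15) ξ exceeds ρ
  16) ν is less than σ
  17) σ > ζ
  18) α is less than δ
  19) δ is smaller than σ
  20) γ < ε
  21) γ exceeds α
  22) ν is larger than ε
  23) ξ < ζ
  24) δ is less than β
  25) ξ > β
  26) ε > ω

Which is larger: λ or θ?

λ < ρ and ρ < ξ give λ < ξ.
With ξ < ζ: λ < ρ < ξ < ζ.
Then ζ < ω extends the chain to ω.
Then ω < γ extends the chain to γ.
Then γ < ε extends the chain to ε.
Then ε < ν extends the chain to ν.
Then ν < σ extends the chain to σ.
With σ < τ: λ < ρ < ξ < ζ < ω < γ < ε < ν < σ < τ.
Then τ < θ extends the chain to θ.
So λ < θ; θ is the larger of the two.

θ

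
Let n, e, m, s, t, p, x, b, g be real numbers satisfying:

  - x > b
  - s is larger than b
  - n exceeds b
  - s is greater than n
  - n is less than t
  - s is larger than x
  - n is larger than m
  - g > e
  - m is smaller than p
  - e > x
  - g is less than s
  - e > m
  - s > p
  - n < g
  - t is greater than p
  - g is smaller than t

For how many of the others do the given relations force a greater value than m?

6

The elements the relations force above m are n, e, g, p, s, t — no chain reaches any other.
That is 6.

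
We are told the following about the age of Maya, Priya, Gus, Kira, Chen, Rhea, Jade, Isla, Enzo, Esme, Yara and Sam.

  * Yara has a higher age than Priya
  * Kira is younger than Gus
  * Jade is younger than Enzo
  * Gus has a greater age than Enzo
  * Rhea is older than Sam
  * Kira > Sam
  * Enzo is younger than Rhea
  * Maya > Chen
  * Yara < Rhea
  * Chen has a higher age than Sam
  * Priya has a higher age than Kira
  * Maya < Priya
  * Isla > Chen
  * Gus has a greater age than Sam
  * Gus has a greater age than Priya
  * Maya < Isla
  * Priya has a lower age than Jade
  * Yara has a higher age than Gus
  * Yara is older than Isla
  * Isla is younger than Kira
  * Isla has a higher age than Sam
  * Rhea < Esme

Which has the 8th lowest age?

Enzo

The consecutive relations fix a unique order: Sam < Chen < Maya < Isla < Kira < Priya < Jade < Enzo < Gus < Yara < Rhea < Esme.
Counting 8 from the smallest end gives Enzo.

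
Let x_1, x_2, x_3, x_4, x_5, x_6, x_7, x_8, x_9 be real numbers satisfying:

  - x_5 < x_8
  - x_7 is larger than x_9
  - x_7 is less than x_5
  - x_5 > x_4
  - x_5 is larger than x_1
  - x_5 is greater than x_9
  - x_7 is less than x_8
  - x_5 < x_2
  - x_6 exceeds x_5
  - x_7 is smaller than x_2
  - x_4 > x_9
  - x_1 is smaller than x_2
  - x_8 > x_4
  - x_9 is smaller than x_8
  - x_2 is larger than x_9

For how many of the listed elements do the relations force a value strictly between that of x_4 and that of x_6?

1

The relations place x_4 below x_6. An element lies strictly between them when it is forced above x_4 and also forced below x_6.
Above x_4: {x_5, x_2, x_8}. Below x_6: {x_9, x_7, x_1, x_5}.
Intersection: {x_5} — 1.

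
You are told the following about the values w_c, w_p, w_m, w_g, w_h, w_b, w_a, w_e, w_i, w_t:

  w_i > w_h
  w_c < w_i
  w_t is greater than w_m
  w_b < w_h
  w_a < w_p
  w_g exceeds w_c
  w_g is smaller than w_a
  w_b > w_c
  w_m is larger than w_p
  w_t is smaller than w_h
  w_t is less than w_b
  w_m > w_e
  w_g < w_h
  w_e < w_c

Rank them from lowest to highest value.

w_e < w_c < w_g < w_a < w_p < w_m < w_t < w_b < w_h < w_i

Each adjacent pair is fixed by a given relation: w_e < w_c; w_c < w_g; w_g < w_a; w_a < w_p; w_p < w_m; w_m < w_t; w_t < w_b; w_b < w_h; w_h < w_i. Chaining them end to end gives the full order.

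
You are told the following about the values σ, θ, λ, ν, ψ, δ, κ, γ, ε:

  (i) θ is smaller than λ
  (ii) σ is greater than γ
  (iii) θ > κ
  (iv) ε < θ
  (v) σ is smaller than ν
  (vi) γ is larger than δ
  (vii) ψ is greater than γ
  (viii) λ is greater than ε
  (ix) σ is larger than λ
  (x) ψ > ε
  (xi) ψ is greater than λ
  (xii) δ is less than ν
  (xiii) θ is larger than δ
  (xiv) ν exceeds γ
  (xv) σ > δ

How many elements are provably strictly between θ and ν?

2

Chaining upward from θ reaches: λ, σ, ψ.
Chaining downward from ν reaches: δ, ε, κ, λ, γ, σ.
Strictly between θ and ν are those in both lists: λ, σ — 2 elements.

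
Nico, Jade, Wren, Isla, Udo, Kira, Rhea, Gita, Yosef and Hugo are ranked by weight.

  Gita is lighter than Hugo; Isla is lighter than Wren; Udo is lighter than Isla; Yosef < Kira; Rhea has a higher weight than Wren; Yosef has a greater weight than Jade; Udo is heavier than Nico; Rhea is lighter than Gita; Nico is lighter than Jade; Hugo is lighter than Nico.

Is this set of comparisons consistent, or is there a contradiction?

Chaining the given relations yields Udo < Isla < Wren < Rhea < Gita < Hugo < Nico, so Udo < Nico. But one relation states Nico < Udo. These cannot both hold.

inconsistent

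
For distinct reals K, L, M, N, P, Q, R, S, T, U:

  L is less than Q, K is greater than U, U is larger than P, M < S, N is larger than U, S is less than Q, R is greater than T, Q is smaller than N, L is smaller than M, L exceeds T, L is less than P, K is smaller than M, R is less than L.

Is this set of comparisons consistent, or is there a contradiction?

consistent

Every relation is compatible with T < R < L < P < U < K < M < S < Q < N; the set is consistent.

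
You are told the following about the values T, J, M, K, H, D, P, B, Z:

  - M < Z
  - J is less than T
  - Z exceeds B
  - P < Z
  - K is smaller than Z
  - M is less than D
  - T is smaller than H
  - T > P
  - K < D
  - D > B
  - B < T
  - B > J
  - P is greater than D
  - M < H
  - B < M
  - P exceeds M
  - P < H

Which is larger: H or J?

H

J < B < M < D < P < T < H, by transitivity through B, M, D, P, T.
So J < H; H is the larger of the two.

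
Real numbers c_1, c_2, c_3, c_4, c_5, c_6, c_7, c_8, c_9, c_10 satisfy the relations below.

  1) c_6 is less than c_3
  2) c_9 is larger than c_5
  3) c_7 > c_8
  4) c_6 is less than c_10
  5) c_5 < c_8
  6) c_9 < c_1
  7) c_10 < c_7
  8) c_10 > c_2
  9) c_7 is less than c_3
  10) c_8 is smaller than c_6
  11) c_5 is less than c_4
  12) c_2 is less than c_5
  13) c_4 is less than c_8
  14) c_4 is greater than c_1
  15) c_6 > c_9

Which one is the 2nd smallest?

Piecing the relations together gives one ordering: c_2 < c_5 < c_9 < c_1 < c_4 < c_8 < c_6 < c_10 < c_7 < c_3.
Counting 2 from the smallest end gives c_5.

c_5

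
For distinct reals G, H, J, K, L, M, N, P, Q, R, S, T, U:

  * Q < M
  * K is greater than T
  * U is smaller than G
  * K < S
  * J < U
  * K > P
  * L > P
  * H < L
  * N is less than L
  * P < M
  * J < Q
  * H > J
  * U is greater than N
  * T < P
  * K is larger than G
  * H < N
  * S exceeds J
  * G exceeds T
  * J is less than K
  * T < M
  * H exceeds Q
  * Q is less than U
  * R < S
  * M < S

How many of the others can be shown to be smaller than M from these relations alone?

4

Directly below M: T, Q, P.
One step further: J (4 so far).
No other element is forced below M by the given relations, so the count is 4.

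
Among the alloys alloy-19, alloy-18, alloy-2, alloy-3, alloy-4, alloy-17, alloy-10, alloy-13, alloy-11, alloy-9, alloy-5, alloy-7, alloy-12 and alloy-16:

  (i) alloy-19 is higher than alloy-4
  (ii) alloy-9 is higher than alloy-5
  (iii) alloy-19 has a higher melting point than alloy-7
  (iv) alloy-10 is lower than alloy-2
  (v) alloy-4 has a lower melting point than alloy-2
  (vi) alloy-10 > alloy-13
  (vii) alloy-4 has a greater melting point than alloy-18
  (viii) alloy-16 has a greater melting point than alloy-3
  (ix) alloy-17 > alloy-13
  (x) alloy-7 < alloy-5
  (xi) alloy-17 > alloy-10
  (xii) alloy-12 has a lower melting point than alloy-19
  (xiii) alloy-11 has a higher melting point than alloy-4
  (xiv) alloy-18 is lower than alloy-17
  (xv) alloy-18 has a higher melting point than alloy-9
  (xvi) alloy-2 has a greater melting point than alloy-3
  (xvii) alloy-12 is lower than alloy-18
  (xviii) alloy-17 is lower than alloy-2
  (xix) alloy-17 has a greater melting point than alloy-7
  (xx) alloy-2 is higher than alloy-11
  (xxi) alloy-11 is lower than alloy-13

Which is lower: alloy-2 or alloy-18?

Link the given pairs in sequence: alloy-18 < alloy-4; alloy-4 < alloy-11; alloy-11 < alloy-13; alloy-13 < alloy-10; alloy-10 < alloy-17; alloy-17 < alloy-2.
Chaining these gives alloy-18 < alloy-4 < alloy-11 < alloy-13 < alloy-10 < alloy-17 < alloy-2.
So alloy-18 < alloy-2; alloy-18 is the lower of the two.

alloy-18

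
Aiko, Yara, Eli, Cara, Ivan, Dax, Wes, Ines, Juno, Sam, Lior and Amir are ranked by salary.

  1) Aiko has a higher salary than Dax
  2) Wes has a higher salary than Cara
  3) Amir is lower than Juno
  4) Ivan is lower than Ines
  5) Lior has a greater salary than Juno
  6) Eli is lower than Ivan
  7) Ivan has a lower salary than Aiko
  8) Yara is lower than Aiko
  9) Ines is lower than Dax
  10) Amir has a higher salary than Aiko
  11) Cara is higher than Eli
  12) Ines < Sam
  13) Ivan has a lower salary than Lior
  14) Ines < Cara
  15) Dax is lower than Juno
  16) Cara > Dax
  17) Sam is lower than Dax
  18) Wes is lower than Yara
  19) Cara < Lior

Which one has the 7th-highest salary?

Chaining the given pairs: Eli < Ivan < Ines < Sam < Dax < Cara < Wes < Yara < Aiko < Amir < Juno < Lior.
Counting 7 from the largest end gives Cara.

Cara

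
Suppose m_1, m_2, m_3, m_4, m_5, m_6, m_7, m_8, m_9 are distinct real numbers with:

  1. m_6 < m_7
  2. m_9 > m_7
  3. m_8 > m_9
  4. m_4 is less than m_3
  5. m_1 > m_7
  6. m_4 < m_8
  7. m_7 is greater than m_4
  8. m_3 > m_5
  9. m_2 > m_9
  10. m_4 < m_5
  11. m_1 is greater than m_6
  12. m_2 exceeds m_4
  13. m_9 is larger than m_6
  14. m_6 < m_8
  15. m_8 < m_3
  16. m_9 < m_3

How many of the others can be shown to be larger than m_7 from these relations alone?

5

From m_7 the given relations immediately reach m_9, m_1.
From those, m_2, m_8, m_3 — 5 in total.
Nothing else is reachable above m_7; 5 in all.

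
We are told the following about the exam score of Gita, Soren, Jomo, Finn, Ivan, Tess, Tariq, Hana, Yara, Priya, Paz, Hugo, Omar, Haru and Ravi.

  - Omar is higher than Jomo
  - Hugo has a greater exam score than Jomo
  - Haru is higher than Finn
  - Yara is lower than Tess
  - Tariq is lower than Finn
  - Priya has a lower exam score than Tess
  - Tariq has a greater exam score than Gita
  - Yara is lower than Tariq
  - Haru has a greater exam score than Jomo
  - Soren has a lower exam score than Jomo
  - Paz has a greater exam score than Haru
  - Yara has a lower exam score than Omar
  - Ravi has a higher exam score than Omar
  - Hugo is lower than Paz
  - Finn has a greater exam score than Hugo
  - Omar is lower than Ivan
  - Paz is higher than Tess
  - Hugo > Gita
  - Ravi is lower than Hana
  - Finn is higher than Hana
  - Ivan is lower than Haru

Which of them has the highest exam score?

Priya is not greatest since Priya < Tess; Soren is not greatest since Soren < Jomo; Yara is not greatest since Yara < Tess; Jomo is not greatest since Jomo < Haru; Gita is not greatest since Gita < Tariq; Hugo is not greatest since Hugo < Finn; Omar is not greatest since Omar < Ivan; Ravi is not greatest since Ravi < Hana; Tess is not greatest since Tess < Paz; Tariq is not greatest since Tariq < Finn; Hana is not greatest since Hana < Finn; Finn is not greatest since Finn < Haru; Ivan is not greatest since Ivan < Haru; Haru is not greatest since Haru < Paz.
Only Paz has nothing above it, so Paz is the highest exam score.

Paz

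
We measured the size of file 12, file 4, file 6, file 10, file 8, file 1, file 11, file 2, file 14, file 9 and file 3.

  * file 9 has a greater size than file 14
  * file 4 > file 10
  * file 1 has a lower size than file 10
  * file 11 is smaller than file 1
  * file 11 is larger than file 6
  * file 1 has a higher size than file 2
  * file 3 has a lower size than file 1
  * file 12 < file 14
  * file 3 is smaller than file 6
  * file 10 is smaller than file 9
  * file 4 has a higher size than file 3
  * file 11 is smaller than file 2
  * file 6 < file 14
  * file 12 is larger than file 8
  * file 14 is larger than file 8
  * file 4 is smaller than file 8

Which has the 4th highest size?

file 8

The consecutive relations fix a unique order: file 3 < file 6 < file 11 < file 2 < file 1 < file 10 < file 4 < file 8 < file 12 < file 14 < file 9.
Counting 4 from the largest end gives file 8.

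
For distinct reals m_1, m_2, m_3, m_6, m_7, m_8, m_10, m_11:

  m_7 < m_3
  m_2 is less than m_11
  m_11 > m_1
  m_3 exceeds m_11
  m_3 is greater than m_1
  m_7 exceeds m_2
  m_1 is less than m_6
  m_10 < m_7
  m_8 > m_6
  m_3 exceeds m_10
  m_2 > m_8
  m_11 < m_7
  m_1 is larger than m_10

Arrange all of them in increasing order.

Nothing is placed below m_10, so it is least; from there m_10 < m_1; m_1 < m_6; m_6 < m_8; m_8 < m_2; m_2 < m_11; m_11 < m_7; m_7 < m_3, each given directly.

m_10 < m_1 < m_6 < m_8 < m_2 < m_11 < m_7 < m_3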